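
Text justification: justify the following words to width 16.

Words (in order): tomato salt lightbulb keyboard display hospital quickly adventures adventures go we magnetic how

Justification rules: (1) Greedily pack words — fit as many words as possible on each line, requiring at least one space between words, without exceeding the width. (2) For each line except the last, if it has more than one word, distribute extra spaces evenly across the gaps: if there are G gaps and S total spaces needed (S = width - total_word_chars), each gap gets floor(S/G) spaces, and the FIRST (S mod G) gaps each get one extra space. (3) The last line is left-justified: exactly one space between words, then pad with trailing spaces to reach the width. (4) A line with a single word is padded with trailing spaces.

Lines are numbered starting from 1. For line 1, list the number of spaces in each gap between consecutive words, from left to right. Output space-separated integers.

Line 1: ['tomato', 'salt'] (min_width=11, slack=5)
Line 2: ['lightbulb'] (min_width=9, slack=7)
Line 3: ['keyboard', 'display'] (min_width=16, slack=0)
Line 4: ['hospital', 'quickly'] (min_width=16, slack=0)
Line 5: ['adventures'] (min_width=10, slack=6)
Line 6: ['adventures', 'go', 'we'] (min_width=16, slack=0)
Line 7: ['magnetic', 'how'] (min_width=12, slack=4)

Answer: 6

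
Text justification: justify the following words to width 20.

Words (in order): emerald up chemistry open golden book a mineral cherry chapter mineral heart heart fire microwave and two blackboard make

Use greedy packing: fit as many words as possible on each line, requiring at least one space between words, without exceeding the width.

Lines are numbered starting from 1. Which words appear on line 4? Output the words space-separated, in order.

Answer: chapter mineral

Derivation:
Line 1: ['emerald', 'up', 'chemistry'] (min_width=20, slack=0)
Line 2: ['open', 'golden', 'book', 'a'] (min_width=18, slack=2)
Line 3: ['mineral', 'cherry'] (min_width=14, slack=6)
Line 4: ['chapter', 'mineral'] (min_width=15, slack=5)
Line 5: ['heart', 'heart', 'fire'] (min_width=16, slack=4)
Line 6: ['microwave', 'and', 'two'] (min_width=17, slack=3)
Line 7: ['blackboard', 'make'] (min_width=15, slack=5)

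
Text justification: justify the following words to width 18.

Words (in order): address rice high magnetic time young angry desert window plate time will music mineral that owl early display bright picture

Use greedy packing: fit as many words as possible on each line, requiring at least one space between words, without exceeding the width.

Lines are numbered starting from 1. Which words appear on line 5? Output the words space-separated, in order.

Line 1: ['address', 'rice', 'high'] (min_width=17, slack=1)
Line 2: ['magnetic', 'time'] (min_width=13, slack=5)
Line 3: ['young', 'angry', 'desert'] (min_width=18, slack=0)
Line 4: ['window', 'plate', 'time'] (min_width=17, slack=1)
Line 5: ['will', 'music', 'mineral'] (min_width=18, slack=0)
Line 6: ['that', 'owl', 'early'] (min_width=14, slack=4)
Line 7: ['display', 'bright'] (min_width=14, slack=4)
Line 8: ['picture'] (min_width=7, slack=11)

Answer: will music mineral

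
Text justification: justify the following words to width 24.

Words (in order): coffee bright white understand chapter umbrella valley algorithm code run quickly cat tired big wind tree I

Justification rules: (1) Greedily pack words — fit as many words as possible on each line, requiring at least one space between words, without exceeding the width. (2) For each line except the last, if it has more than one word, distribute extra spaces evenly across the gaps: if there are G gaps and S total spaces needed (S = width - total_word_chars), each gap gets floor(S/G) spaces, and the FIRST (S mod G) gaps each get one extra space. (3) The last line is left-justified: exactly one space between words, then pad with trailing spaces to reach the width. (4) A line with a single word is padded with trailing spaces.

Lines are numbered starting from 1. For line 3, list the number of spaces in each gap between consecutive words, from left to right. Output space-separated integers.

Answer: 10

Derivation:
Line 1: ['coffee', 'bright', 'white'] (min_width=19, slack=5)
Line 2: ['understand', 'chapter'] (min_width=18, slack=6)
Line 3: ['umbrella', 'valley'] (min_width=15, slack=9)
Line 4: ['algorithm', 'code', 'run'] (min_width=18, slack=6)
Line 5: ['quickly', 'cat', 'tired', 'big'] (min_width=21, slack=3)
Line 6: ['wind', 'tree', 'I'] (min_width=11, slack=13)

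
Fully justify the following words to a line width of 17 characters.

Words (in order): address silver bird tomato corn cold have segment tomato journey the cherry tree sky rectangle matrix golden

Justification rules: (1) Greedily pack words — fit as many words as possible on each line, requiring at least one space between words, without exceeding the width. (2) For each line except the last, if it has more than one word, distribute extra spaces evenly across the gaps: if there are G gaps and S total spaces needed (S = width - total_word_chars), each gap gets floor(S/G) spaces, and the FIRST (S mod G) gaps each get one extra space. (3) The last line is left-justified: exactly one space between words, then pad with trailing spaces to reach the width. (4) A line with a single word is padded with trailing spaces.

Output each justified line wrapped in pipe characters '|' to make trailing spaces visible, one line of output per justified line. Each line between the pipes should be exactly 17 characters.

Line 1: ['address', 'silver'] (min_width=14, slack=3)
Line 2: ['bird', 'tomato', 'corn'] (min_width=16, slack=1)
Line 3: ['cold', 'have', 'segment'] (min_width=17, slack=0)
Line 4: ['tomato', 'journey'] (min_width=14, slack=3)
Line 5: ['the', 'cherry', 'tree'] (min_width=15, slack=2)
Line 6: ['sky', 'rectangle'] (min_width=13, slack=4)
Line 7: ['matrix', 'golden'] (min_width=13, slack=4)

Answer: |address    silver|
|bird  tomato corn|
|cold have segment|
|tomato    journey|
|the  cherry  tree|
|sky     rectangle|
|matrix golden    |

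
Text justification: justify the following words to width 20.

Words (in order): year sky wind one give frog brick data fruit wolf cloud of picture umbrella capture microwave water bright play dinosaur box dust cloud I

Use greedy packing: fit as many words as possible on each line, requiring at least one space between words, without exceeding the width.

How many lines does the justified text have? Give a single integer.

Line 1: ['year', 'sky', 'wind', 'one'] (min_width=17, slack=3)
Line 2: ['give', 'frog', 'brick', 'data'] (min_width=20, slack=0)
Line 3: ['fruit', 'wolf', 'cloud', 'of'] (min_width=19, slack=1)
Line 4: ['picture', 'umbrella'] (min_width=16, slack=4)
Line 5: ['capture', 'microwave'] (min_width=17, slack=3)
Line 6: ['water', 'bright', 'play'] (min_width=17, slack=3)
Line 7: ['dinosaur', 'box', 'dust'] (min_width=17, slack=3)
Line 8: ['cloud', 'I'] (min_width=7, slack=13)
Total lines: 8

Answer: 8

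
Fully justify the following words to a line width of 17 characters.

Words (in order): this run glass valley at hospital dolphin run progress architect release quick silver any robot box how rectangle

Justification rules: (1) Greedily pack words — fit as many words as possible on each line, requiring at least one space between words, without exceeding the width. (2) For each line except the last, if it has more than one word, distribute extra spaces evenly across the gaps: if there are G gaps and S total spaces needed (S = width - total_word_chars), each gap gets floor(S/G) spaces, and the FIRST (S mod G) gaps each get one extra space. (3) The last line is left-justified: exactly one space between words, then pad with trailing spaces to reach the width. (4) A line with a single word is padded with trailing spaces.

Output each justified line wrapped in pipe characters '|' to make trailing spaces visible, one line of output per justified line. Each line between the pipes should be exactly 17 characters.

Line 1: ['this', 'run', 'glass'] (min_width=14, slack=3)
Line 2: ['valley', 'at'] (min_width=9, slack=8)
Line 3: ['hospital', 'dolphin'] (min_width=16, slack=1)
Line 4: ['run', 'progress'] (min_width=12, slack=5)
Line 5: ['architect', 'release'] (min_width=17, slack=0)
Line 6: ['quick', 'silver', 'any'] (min_width=16, slack=1)
Line 7: ['robot', 'box', 'how'] (min_width=13, slack=4)
Line 8: ['rectangle'] (min_width=9, slack=8)

Answer: |this   run  glass|
|valley         at|
|hospital  dolphin|
|run      progress|
|architect release|
|quick  silver any|
|robot   box   how|
|rectangle        |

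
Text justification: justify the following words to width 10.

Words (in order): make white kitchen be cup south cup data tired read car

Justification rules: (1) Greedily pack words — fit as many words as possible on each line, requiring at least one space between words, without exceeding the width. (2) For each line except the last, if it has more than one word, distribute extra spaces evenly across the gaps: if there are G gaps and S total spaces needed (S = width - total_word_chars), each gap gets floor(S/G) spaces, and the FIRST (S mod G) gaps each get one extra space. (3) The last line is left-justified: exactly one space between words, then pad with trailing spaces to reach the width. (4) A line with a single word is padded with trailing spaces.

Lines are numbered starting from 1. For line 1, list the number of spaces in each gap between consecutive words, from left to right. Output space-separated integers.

Answer: 1

Derivation:
Line 1: ['make', 'white'] (min_width=10, slack=0)
Line 2: ['kitchen', 'be'] (min_width=10, slack=0)
Line 3: ['cup', 'south'] (min_width=9, slack=1)
Line 4: ['cup', 'data'] (min_width=8, slack=2)
Line 5: ['tired', 'read'] (min_width=10, slack=0)
Line 6: ['car'] (min_width=3, slack=7)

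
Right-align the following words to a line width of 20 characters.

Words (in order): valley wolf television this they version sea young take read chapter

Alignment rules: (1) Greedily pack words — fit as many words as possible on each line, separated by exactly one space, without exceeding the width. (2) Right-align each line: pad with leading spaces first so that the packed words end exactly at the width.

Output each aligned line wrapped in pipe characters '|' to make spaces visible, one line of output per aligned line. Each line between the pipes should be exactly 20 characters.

Line 1: ['valley', 'wolf'] (min_width=11, slack=9)
Line 2: ['television', 'this', 'they'] (min_width=20, slack=0)
Line 3: ['version', 'sea', 'young'] (min_width=17, slack=3)
Line 4: ['take', 'read', 'chapter'] (min_width=17, slack=3)

Answer: |         valley wolf|
|television this they|
|   version sea young|
|   take read chapter|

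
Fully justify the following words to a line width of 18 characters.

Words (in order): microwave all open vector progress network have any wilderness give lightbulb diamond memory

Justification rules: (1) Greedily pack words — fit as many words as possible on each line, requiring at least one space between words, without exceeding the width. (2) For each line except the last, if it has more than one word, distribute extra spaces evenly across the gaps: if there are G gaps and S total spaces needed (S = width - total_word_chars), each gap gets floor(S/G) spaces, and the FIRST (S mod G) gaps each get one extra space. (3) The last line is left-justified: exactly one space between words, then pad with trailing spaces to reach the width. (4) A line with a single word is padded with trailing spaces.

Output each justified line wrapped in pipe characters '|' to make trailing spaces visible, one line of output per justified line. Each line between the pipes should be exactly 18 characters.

Answer: |microwave all open|
|vector    progress|
|network  have  any|
|wilderness    give|
|lightbulb  diamond|
|memory            |

Derivation:
Line 1: ['microwave', 'all', 'open'] (min_width=18, slack=0)
Line 2: ['vector', 'progress'] (min_width=15, slack=3)
Line 3: ['network', 'have', 'any'] (min_width=16, slack=2)
Line 4: ['wilderness', 'give'] (min_width=15, slack=3)
Line 5: ['lightbulb', 'diamond'] (min_width=17, slack=1)
Line 6: ['memory'] (min_width=6, slack=12)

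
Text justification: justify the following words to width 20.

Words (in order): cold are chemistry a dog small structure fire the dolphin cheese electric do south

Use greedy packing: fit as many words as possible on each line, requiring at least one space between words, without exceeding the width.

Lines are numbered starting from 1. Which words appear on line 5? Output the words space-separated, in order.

Answer: south

Derivation:
Line 1: ['cold', 'are', 'chemistry', 'a'] (min_width=20, slack=0)
Line 2: ['dog', 'small', 'structure'] (min_width=19, slack=1)
Line 3: ['fire', 'the', 'dolphin'] (min_width=16, slack=4)
Line 4: ['cheese', 'electric', 'do'] (min_width=18, slack=2)
Line 5: ['south'] (min_width=5, slack=15)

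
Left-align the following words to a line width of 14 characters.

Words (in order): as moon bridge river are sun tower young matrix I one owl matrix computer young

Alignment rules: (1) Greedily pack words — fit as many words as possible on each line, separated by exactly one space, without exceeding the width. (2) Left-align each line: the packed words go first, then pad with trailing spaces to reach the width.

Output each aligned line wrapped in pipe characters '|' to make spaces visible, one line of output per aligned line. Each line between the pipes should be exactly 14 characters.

Line 1: ['as', 'moon', 'bridge'] (min_width=14, slack=0)
Line 2: ['river', 'are', 'sun'] (min_width=13, slack=1)
Line 3: ['tower', 'young'] (min_width=11, slack=3)
Line 4: ['matrix', 'I', 'one'] (min_width=12, slack=2)
Line 5: ['owl', 'matrix'] (min_width=10, slack=4)
Line 6: ['computer', 'young'] (min_width=14, slack=0)

Answer: |as moon bridge|
|river are sun |
|tower young   |
|matrix I one  |
|owl matrix    |
|computer young|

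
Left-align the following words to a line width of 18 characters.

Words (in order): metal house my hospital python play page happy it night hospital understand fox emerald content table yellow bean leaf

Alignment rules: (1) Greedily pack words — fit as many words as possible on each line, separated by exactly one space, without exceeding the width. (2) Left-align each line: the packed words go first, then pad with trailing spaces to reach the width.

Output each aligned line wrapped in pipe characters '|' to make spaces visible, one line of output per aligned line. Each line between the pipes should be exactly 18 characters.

Answer: |metal house my    |
|hospital python   |
|play page happy it|
|night hospital    |
|understand fox    |
|emerald content   |
|table yellow bean |
|leaf              |

Derivation:
Line 1: ['metal', 'house', 'my'] (min_width=14, slack=4)
Line 2: ['hospital', 'python'] (min_width=15, slack=3)
Line 3: ['play', 'page', 'happy', 'it'] (min_width=18, slack=0)
Line 4: ['night', 'hospital'] (min_width=14, slack=4)
Line 5: ['understand', 'fox'] (min_width=14, slack=4)
Line 6: ['emerald', 'content'] (min_width=15, slack=3)
Line 7: ['table', 'yellow', 'bean'] (min_width=17, slack=1)
Line 8: ['leaf'] (min_width=4, slack=14)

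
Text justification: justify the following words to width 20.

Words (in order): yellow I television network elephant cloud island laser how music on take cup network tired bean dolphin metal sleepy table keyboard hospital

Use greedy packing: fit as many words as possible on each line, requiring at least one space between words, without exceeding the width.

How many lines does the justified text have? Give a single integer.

Line 1: ['yellow', 'I', 'television'] (min_width=19, slack=1)
Line 2: ['network', 'elephant'] (min_width=16, slack=4)
Line 3: ['cloud', 'island', 'laser'] (min_width=18, slack=2)
Line 4: ['how', 'music', 'on', 'take'] (min_width=17, slack=3)
Line 5: ['cup', 'network', 'tired'] (min_width=17, slack=3)
Line 6: ['bean', 'dolphin', 'metal'] (min_width=18, slack=2)
Line 7: ['sleepy', 'table'] (min_width=12, slack=8)
Line 8: ['keyboard', 'hospital'] (min_width=17, slack=3)
Total lines: 8

Answer: 8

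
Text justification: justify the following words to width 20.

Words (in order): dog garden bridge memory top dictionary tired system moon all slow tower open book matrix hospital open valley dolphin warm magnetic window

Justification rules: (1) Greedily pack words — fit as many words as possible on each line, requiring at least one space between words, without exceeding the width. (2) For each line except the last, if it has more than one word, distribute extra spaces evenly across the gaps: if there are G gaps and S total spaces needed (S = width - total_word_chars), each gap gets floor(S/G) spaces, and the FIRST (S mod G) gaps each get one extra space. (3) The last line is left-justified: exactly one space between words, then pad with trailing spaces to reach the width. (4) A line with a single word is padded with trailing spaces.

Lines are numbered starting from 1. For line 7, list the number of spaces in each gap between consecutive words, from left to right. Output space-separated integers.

Line 1: ['dog', 'garden', 'bridge'] (min_width=17, slack=3)
Line 2: ['memory', 'top'] (min_width=10, slack=10)
Line 3: ['dictionary', 'tired'] (min_width=16, slack=4)
Line 4: ['system', 'moon', 'all', 'slow'] (min_width=20, slack=0)
Line 5: ['tower', 'open', 'book'] (min_width=15, slack=5)
Line 6: ['matrix', 'hospital', 'open'] (min_width=20, slack=0)
Line 7: ['valley', 'dolphin', 'warm'] (min_width=19, slack=1)
Line 8: ['magnetic', 'window'] (min_width=15, slack=5)

Answer: 2 1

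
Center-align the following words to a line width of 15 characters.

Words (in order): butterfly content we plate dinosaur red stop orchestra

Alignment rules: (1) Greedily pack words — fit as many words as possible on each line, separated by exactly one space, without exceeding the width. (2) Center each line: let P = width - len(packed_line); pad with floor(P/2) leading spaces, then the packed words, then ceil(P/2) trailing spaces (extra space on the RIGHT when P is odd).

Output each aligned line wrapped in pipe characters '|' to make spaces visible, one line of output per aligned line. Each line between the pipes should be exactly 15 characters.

Answer: |   butterfly   |
|  content we   |
|plate dinosaur |
|   red stop    |
|   orchestra   |

Derivation:
Line 1: ['butterfly'] (min_width=9, slack=6)
Line 2: ['content', 'we'] (min_width=10, slack=5)
Line 3: ['plate', 'dinosaur'] (min_width=14, slack=1)
Line 4: ['red', 'stop'] (min_width=8, slack=7)
Line 5: ['orchestra'] (min_width=9, slack=6)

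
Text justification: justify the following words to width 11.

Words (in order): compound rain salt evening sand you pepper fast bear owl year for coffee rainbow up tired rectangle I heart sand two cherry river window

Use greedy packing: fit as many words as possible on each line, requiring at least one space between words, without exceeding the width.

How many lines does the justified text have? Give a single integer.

Line 1: ['compound'] (min_width=8, slack=3)
Line 2: ['rain', 'salt'] (min_width=9, slack=2)
Line 3: ['evening'] (min_width=7, slack=4)
Line 4: ['sand', 'you'] (min_width=8, slack=3)
Line 5: ['pepper', 'fast'] (min_width=11, slack=0)
Line 6: ['bear', 'owl'] (min_width=8, slack=3)
Line 7: ['year', 'for'] (min_width=8, slack=3)
Line 8: ['coffee'] (min_width=6, slack=5)
Line 9: ['rainbow', 'up'] (min_width=10, slack=1)
Line 10: ['tired'] (min_width=5, slack=6)
Line 11: ['rectangle', 'I'] (min_width=11, slack=0)
Line 12: ['heart', 'sand'] (min_width=10, slack=1)
Line 13: ['two', 'cherry'] (min_width=10, slack=1)
Line 14: ['river'] (min_width=5, slack=6)
Line 15: ['window'] (min_width=6, slack=5)
Total lines: 15

Answer: 15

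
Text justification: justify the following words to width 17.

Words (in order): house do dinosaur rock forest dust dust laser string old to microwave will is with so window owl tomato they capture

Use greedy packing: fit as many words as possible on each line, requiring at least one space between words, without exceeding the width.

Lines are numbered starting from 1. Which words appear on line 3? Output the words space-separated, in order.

Answer: dust laser string

Derivation:
Line 1: ['house', 'do', 'dinosaur'] (min_width=17, slack=0)
Line 2: ['rock', 'forest', 'dust'] (min_width=16, slack=1)
Line 3: ['dust', 'laser', 'string'] (min_width=17, slack=0)
Line 4: ['old', 'to', 'microwave'] (min_width=16, slack=1)
Line 5: ['will', 'is', 'with', 'so'] (min_width=15, slack=2)
Line 6: ['window', 'owl', 'tomato'] (min_width=17, slack=0)
Line 7: ['they', 'capture'] (min_width=12, slack=5)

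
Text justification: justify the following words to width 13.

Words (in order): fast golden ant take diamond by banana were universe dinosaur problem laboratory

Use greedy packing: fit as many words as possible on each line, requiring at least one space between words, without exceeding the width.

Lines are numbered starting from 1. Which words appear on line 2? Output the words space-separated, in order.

Line 1: ['fast', 'golden'] (min_width=11, slack=2)
Line 2: ['ant', 'take'] (min_width=8, slack=5)
Line 3: ['diamond', 'by'] (min_width=10, slack=3)
Line 4: ['banana', 'were'] (min_width=11, slack=2)
Line 5: ['universe'] (min_width=8, slack=5)
Line 6: ['dinosaur'] (min_width=8, slack=5)
Line 7: ['problem'] (min_width=7, slack=6)
Line 8: ['laboratory'] (min_width=10, slack=3)

Answer: ant take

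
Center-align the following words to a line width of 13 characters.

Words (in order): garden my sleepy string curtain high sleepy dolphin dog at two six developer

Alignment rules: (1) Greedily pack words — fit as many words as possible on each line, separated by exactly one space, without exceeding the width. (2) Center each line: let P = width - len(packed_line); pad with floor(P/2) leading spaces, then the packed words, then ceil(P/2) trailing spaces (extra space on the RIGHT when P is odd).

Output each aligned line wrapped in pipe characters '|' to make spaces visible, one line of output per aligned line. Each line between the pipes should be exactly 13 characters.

Line 1: ['garden', 'my'] (min_width=9, slack=4)
Line 2: ['sleepy', 'string'] (min_width=13, slack=0)
Line 3: ['curtain', 'high'] (min_width=12, slack=1)
Line 4: ['sleepy'] (min_width=6, slack=7)
Line 5: ['dolphin', 'dog'] (min_width=11, slack=2)
Line 6: ['at', 'two', 'six'] (min_width=10, slack=3)
Line 7: ['developer'] (min_width=9, slack=4)

Answer: |  garden my  |
|sleepy string|
|curtain high |
|   sleepy    |
| dolphin dog |
| at two six  |
|  developer  |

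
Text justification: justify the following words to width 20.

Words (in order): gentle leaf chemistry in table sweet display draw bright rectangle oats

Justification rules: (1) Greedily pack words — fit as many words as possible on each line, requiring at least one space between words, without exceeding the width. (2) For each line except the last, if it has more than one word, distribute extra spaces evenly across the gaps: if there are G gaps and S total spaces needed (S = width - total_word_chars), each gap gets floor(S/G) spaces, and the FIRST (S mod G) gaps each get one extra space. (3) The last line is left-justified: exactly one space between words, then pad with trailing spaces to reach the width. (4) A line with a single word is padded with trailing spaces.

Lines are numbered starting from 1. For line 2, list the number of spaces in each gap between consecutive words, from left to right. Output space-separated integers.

Line 1: ['gentle', 'leaf'] (min_width=11, slack=9)
Line 2: ['chemistry', 'in', 'table'] (min_width=18, slack=2)
Line 3: ['sweet', 'display', 'draw'] (min_width=18, slack=2)
Line 4: ['bright', 'rectangle'] (min_width=16, slack=4)
Line 5: ['oats'] (min_width=4, slack=16)

Answer: 2 2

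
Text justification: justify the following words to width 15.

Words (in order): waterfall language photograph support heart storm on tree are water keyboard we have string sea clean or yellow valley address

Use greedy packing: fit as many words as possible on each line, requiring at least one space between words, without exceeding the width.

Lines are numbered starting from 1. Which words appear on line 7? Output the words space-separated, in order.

Line 1: ['waterfall'] (min_width=9, slack=6)
Line 2: ['language'] (min_width=8, slack=7)
Line 3: ['photograph'] (min_width=10, slack=5)
Line 4: ['support', 'heart'] (min_width=13, slack=2)
Line 5: ['storm', 'on', 'tree'] (min_width=13, slack=2)
Line 6: ['are', 'water'] (min_width=9, slack=6)
Line 7: ['keyboard', 'we'] (min_width=11, slack=4)
Line 8: ['have', 'string', 'sea'] (min_width=15, slack=0)
Line 9: ['clean', 'or', 'yellow'] (min_width=15, slack=0)
Line 10: ['valley', 'address'] (min_width=14, slack=1)

Answer: keyboard we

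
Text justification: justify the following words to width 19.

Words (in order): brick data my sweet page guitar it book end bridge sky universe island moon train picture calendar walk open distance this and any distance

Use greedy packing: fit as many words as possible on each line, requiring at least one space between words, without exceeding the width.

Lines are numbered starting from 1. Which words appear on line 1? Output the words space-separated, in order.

Answer: brick data my sweet

Derivation:
Line 1: ['brick', 'data', 'my', 'sweet'] (min_width=19, slack=0)
Line 2: ['page', 'guitar', 'it', 'book'] (min_width=19, slack=0)
Line 3: ['end', 'bridge', 'sky'] (min_width=14, slack=5)
Line 4: ['universe', 'island'] (min_width=15, slack=4)
Line 5: ['moon', 'train', 'picture'] (min_width=18, slack=1)
Line 6: ['calendar', 'walk', 'open'] (min_width=18, slack=1)
Line 7: ['distance', 'this', 'and'] (min_width=17, slack=2)
Line 8: ['any', 'distance'] (min_width=12, slack=7)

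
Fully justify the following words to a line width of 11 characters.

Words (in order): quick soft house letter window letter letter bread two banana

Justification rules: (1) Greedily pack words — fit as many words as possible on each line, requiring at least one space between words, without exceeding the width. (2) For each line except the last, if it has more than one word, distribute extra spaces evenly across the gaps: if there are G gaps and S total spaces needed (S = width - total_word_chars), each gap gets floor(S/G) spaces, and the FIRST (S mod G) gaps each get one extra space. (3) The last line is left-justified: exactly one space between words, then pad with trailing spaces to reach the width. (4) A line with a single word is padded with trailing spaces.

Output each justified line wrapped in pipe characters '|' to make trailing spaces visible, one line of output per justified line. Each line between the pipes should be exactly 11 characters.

Answer: |quick  soft|
|house      |
|letter     |
|window     |
|letter     |
|letter     |
|bread   two|
|banana     |

Derivation:
Line 1: ['quick', 'soft'] (min_width=10, slack=1)
Line 2: ['house'] (min_width=5, slack=6)
Line 3: ['letter'] (min_width=6, slack=5)
Line 4: ['window'] (min_width=6, slack=5)
Line 5: ['letter'] (min_width=6, slack=5)
Line 6: ['letter'] (min_width=6, slack=5)
Line 7: ['bread', 'two'] (min_width=9, slack=2)
Line 8: ['banana'] (min_width=6, slack=5)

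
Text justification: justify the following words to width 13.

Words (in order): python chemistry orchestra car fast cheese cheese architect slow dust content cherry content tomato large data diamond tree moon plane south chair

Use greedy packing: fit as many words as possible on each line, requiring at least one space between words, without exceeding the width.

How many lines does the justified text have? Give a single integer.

Line 1: ['python'] (min_width=6, slack=7)
Line 2: ['chemistry'] (min_width=9, slack=4)
Line 3: ['orchestra', 'car'] (min_width=13, slack=0)
Line 4: ['fast', 'cheese'] (min_width=11, slack=2)
Line 5: ['cheese'] (min_width=6, slack=7)
Line 6: ['architect'] (min_width=9, slack=4)
Line 7: ['slow', 'dust'] (min_width=9, slack=4)
Line 8: ['content'] (min_width=7, slack=6)
Line 9: ['cherry'] (min_width=6, slack=7)
Line 10: ['content'] (min_width=7, slack=6)
Line 11: ['tomato', 'large'] (min_width=12, slack=1)
Line 12: ['data', 'diamond'] (min_width=12, slack=1)
Line 13: ['tree', 'moon'] (min_width=9, slack=4)
Line 14: ['plane', 'south'] (min_width=11, slack=2)
Line 15: ['chair'] (min_width=5, slack=8)
Total lines: 15

Answer: 15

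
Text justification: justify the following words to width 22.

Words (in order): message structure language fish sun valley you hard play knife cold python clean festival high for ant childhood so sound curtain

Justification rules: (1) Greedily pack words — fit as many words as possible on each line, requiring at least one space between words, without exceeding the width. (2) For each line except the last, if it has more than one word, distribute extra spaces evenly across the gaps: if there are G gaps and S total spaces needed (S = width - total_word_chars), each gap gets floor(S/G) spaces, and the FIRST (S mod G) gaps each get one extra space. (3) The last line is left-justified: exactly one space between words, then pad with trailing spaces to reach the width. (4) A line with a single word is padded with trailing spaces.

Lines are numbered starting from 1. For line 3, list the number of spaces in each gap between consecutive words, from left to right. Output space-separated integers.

Answer: 2 2 1

Derivation:
Line 1: ['message', 'structure'] (min_width=17, slack=5)
Line 2: ['language', 'fish', 'sun'] (min_width=17, slack=5)
Line 3: ['valley', 'you', 'hard', 'play'] (min_width=20, slack=2)
Line 4: ['knife', 'cold', 'python'] (min_width=17, slack=5)
Line 5: ['clean', 'festival', 'high'] (min_width=19, slack=3)
Line 6: ['for', 'ant', 'childhood', 'so'] (min_width=20, slack=2)
Line 7: ['sound', 'curtain'] (min_width=13, slack=9)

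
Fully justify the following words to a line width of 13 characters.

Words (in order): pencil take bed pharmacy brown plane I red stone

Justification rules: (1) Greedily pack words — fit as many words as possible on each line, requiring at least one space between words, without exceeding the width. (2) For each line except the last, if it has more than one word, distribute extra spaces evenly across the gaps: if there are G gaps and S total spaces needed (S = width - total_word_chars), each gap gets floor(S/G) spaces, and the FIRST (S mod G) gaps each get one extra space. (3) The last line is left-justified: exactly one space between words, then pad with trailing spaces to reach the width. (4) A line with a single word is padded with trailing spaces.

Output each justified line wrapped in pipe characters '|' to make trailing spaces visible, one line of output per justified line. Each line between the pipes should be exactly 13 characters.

Line 1: ['pencil', 'take'] (min_width=11, slack=2)
Line 2: ['bed', 'pharmacy'] (min_width=12, slack=1)
Line 3: ['brown', 'plane', 'I'] (min_width=13, slack=0)
Line 4: ['red', 'stone'] (min_width=9, slack=4)

Answer: |pencil   take|
|bed  pharmacy|
|brown plane I|
|red stone    |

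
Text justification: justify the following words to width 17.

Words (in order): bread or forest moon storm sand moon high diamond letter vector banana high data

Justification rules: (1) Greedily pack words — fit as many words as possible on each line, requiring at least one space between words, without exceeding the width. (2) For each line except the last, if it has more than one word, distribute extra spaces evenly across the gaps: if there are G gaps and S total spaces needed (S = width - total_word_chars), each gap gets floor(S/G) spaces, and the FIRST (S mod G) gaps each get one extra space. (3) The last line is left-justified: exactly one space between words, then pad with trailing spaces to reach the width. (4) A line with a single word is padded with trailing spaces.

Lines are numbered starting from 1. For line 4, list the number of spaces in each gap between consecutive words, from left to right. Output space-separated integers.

Answer: 5

Derivation:
Line 1: ['bread', 'or', 'forest'] (min_width=15, slack=2)
Line 2: ['moon', 'storm', 'sand'] (min_width=15, slack=2)
Line 3: ['moon', 'high', 'diamond'] (min_width=17, slack=0)
Line 4: ['letter', 'vector'] (min_width=13, slack=4)
Line 5: ['banana', 'high', 'data'] (min_width=16, slack=1)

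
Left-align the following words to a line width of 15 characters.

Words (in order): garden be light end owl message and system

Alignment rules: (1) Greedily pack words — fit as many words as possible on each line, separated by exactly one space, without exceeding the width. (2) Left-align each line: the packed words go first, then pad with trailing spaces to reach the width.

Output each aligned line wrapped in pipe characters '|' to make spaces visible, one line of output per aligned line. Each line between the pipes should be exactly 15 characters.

Answer: |garden be light|
|end owl message|
|and system     |

Derivation:
Line 1: ['garden', 'be', 'light'] (min_width=15, slack=0)
Line 2: ['end', 'owl', 'message'] (min_width=15, slack=0)
Line 3: ['and', 'system'] (min_width=10, slack=5)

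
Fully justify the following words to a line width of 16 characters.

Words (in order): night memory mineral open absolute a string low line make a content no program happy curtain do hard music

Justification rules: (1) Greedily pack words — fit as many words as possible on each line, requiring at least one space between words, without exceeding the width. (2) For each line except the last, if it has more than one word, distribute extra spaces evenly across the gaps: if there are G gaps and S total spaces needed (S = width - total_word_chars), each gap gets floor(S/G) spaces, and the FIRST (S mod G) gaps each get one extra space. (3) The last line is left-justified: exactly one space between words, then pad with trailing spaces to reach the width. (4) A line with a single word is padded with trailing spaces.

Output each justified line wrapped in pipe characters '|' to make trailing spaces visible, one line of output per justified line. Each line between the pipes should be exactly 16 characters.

Line 1: ['night', 'memory'] (min_width=12, slack=4)
Line 2: ['mineral', 'open'] (min_width=12, slack=4)
Line 3: ['absolute', 'a'] (min_width=10, slack=6)
Line 4: ['string', 'low', 'line'] (min_width=15, slack=1)
Line 5: ['make', 'a', 'content'] (min_width=14, slack=2)
Line 6: ['no', 'program', 'happy'] (min_width=16, slack=0)
Line 7: ['curtain', 'do', 'hard'] (min_width=15, slack=1)
Line 8: ['music'] (min_width=5, slack=11)

Answer: |night     memory|
|mineral     open|
|absolute       a|
|string  low line|
|make  a  content|
|no program happy|
|curtain  do hard|
|music           |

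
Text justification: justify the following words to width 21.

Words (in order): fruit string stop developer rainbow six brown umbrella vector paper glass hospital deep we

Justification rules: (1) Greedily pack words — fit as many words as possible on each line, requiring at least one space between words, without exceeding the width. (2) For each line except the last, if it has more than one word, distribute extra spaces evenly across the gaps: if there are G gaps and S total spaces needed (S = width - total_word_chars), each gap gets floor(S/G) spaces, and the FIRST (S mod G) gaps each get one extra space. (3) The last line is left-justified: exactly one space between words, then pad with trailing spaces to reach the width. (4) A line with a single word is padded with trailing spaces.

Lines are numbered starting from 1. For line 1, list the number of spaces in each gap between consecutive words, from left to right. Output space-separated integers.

Answer: 3 3

Derivation:
Line 1: ['fruit', 'string', 'stop'] (min_width=17, slack=4)
Line 2: ['developer', 'rainbow', 'six'] (min_width=21, slack=0)
Line 3: ['brown', 'umbrella', 'vector'] (min_width=21, slack=0)
Line 4: ['paper', 'glass', 'hospital'] (min_width=20, slack=1)
Line 5: ['deep', 'we'] (min_width=7, slack=14)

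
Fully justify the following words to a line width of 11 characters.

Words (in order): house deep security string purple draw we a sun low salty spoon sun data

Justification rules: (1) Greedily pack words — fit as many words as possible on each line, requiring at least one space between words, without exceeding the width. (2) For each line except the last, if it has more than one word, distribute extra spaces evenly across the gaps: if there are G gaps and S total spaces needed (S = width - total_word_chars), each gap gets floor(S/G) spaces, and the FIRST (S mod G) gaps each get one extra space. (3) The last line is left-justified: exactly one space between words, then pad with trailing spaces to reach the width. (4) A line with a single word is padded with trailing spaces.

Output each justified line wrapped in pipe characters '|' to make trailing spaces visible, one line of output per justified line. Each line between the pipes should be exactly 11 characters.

Answer: |house  deep|
|security   |
|string     |
|purple draw|
|we   a  sun|
|low   salty|
|spoon   sun|
|data       |

Derivation:
Line 1: ['house', 'deep'] (min_width=10, slack=1)
Line 2: ['security'] (min_width=8, slack=3)
Line 3: ['string'] (min_width=6, slack=5)
Line 4: ['purple', 'draw'] (min_width=11, slack=0)
Line 5: ['we', 'a', 'sun'] (min_width=8, slack=3)
Line 6: ['low', 'salty'] (min_width=9, slack=2)
Line 7: ['spoon', 'sun'] (min_width=9, slack=2)
Line 8: ['data'] (min_width=4, slack=7)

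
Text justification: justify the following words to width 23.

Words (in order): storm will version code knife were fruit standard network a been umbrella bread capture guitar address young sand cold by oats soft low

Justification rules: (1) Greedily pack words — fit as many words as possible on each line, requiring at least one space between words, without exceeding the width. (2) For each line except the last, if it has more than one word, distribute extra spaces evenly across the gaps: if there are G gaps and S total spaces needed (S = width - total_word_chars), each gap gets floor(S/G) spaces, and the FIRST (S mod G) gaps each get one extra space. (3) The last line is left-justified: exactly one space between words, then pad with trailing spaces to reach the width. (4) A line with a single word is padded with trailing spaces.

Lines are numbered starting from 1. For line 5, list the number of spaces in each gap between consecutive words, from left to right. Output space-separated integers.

Answer: 3 2

Derivation:
Line 1: ['storm', 'will', 'version', 'code'] (min_width=23, slack=0)
Line 2: ['knife', 'were', 'fruit'] (min_width=16, slack=7)
Line 3: ['standard', 'network', 'a', 'been'] (min_width=23, slack=0)
Line 4: ['umbrella', 'bread', 'capture'] (min_width=22, slack=1)
Line 5: ['guitar', 'address', 'young'] (min_width=20, slack=3)
Line 6: ['sand', 'cold', 'by', 'oats', 'soft'] (min_width=22, slack=1)
Line 7: ['low'] (min_width=3, slack=20)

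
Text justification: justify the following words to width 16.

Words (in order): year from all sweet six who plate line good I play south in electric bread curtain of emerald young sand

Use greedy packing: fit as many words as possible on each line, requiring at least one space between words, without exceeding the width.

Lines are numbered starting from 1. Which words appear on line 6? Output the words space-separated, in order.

Answer: curtain of

Derivation:
Line 1: ['year', 'from', 'all'] (min_width=13, slack=3)
Line 2: ['sweet', 'six', 'who'] (min_width=13, slack=3)
Line 3: ['plate', 'line', 'good'] (min_width=15, slack=1)
Line 4: ['I', 'play', 'south', 'in'] (min_width=15, slack=1)
Line 5: ['electric', 'bread'] (min_width=14, slack=2)
Line 6: ['curtain', 'of'] (min_width=10, slack=6)
Line 7: ['emerald', 'young'] (min_width=13, slack=3)
Line 8: ['sand'] (min_width=4, slack=12)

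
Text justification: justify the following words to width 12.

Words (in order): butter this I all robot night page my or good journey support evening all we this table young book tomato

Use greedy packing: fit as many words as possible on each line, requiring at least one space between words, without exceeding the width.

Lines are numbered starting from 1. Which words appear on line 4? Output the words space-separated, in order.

Answer: my or good

Derivation:
Line 1: ['butter', 'this'] (min_width=11, slack=1)
Line 2: ['I', 'all', 'robot'] (min_width=11, slack=1)
Line 3: ['night', 'page'] (min_width=10, slack=2)
Line 4: ['my', 'or', 'good'] (min_width=10, slack=2)
Line 5: ['journey'] (min_width=7, slack=5)
Line 6: ['support'] (min_width=7, slack=5)
Line 7: ['evening', 'all'] (min_width=11, slack=1)
Line 8: ['we', 'this'] (min_width=7, slack=5)
Line 9: ['table', 'young'] (min_width=11, slack=1)
Line 10: ['book', 'tomato'] (min_width=11, slack=1)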